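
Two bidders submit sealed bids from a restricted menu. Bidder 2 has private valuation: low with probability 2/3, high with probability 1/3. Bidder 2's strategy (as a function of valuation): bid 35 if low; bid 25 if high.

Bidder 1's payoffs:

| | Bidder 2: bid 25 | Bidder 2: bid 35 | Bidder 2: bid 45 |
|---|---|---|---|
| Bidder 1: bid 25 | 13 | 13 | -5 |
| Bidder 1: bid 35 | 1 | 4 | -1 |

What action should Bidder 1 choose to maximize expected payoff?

E[bid 25] = 2/3·(13) + 1/3·(13) = 13
E[bid 35] = 2/3·(4) + 1/3·(1) = 3
Best response: bid 25 (13 is the largest).

bid 25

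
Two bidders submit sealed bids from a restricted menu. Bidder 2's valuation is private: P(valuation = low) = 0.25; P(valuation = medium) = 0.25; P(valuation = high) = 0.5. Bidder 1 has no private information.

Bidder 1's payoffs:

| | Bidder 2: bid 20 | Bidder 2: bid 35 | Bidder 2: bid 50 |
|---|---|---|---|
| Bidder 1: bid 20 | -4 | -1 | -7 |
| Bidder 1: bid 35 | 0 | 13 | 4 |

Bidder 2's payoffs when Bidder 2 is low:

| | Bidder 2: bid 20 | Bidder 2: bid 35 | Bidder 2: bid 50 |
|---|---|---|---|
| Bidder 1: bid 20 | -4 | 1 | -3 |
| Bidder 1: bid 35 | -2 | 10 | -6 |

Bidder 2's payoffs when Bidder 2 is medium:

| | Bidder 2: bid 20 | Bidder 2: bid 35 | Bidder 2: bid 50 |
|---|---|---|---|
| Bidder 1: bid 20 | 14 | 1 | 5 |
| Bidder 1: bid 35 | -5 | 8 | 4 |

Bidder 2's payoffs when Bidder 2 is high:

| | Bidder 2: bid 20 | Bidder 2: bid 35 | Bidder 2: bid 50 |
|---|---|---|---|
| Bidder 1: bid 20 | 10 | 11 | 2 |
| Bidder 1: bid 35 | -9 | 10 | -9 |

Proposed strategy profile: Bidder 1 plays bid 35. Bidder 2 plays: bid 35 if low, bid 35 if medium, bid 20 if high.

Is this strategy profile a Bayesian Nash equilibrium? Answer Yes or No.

Bidder 1 plays bid 35: E[bid 35] = 0.25·(13) + 0.25·(13) + 0.5·(0) = 6.5; E[bid 20] = -2.5. Best-responding. ✓
Bidder 2 (valuation low), facing bid 35: bid 20 gives -2, bid 35 gives 10, bid 50 gives -6. Proposed bid 35 is best. ✓
Bidder 2 (valuation medium), facing bid 35: bid 20 gives -5, bid 35 gives 8, bid 50 gives 4. Proposed bid 35 is best. ✓
Bidder 2 (valuation high), facing bid 35: bid 20 gives -9, bid 35 gives 10, bid 50 gives -9. Proposed bid 20 is not best — profitable deviation exists. ✗

No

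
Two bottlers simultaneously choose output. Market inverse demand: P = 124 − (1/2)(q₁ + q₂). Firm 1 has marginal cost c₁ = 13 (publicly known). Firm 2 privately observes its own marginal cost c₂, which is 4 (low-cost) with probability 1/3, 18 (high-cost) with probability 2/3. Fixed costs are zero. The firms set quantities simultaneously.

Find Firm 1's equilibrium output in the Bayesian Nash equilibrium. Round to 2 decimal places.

Firm 2 with cost c maximizes (124 − (1/2)(q₁+q₂) − c)·q₂, giving q₂(c) = (124 − c − (1/2)q₁).
E[c₂] = 1/3·4 + 2/3·18 = 13.3333
Firm 1's FOC against E[q₂] yields q₁ = (124 − 2·13 + E[c₂])/(3/2) = (124 − 26 + 13.3333)/(3/2) = 74.2222.

74.22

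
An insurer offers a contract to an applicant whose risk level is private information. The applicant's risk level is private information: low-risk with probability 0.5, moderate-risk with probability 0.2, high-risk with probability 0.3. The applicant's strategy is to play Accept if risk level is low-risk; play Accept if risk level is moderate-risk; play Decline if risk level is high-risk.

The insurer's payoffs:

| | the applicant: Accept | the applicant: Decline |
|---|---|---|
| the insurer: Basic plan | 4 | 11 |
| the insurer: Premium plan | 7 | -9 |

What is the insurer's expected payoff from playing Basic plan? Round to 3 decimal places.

Take the expectation over the applicant's risk level, weighting each type's action by its prior probability.
E[Basic plan] = 0.5·4 + 0.2·4 + 0.3·11 = 2 + 0.8 + 3.3 = 6.1

6.100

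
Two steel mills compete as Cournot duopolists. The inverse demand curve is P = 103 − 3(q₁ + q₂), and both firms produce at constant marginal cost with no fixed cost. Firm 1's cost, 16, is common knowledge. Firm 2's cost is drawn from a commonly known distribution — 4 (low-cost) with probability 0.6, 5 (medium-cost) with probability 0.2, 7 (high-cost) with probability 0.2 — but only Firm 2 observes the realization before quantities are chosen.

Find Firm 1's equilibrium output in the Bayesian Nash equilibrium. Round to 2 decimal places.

Type-c best response for Firm 2: q₂(c) = (103 − c)/6 − q₁/2.
Firm 1 maximizes expected profit; its first-order condition is 103 − 6q₁ − 3E[q₂] − 16 = 0.
Substituting E[q₂] and solving: E[c₂] = 4.8, so q₁ = (103 − 2·16 + 4.8)/9 = 8.42222.

8.42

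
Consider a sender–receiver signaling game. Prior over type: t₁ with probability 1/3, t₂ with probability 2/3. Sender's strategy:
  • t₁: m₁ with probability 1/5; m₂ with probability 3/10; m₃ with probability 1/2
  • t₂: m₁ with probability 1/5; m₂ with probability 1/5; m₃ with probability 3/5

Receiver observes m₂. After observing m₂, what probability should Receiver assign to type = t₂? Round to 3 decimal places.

0.571

P(m₂) = (1/3)·(3/10) + (2/3)·(1/5) = 7/30
P(t₂ | m₂) = ((2/3)·(1/5)) / (7/30) = (2/15) / (7/30) = 4/7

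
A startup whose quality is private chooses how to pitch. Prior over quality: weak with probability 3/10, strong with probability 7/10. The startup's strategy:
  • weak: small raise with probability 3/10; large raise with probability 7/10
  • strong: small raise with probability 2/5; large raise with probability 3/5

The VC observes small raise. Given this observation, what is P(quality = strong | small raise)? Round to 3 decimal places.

P(small raise) = (3/10)·(3/10) + (7/10)·(2/5) = 37/100
P(strong | small raise) = ((7/10)·(2/5)) / (37/100) = (7/25) / (37/100) = 28/37

0.757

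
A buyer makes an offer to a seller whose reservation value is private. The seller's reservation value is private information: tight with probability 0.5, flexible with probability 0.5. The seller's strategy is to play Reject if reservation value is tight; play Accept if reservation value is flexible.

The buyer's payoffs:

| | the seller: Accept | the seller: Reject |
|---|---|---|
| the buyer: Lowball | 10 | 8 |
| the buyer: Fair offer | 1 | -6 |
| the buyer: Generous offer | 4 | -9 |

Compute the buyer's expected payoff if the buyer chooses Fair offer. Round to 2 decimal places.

-2.50

E[Fair offer] = 0.5·(-6) + 0.5·1 = (-3) + 0.5 = -2.5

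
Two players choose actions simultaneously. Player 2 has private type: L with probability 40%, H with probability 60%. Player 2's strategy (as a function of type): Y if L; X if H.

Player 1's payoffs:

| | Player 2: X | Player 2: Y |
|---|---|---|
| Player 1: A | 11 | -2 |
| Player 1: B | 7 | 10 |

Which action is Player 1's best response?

B

Compute Player 1's expected payoff for each action, taking the expectation over Player 2's type.
E[A] = 0.4·(-2) + 0.6·(11) = 5.8
E[B] = 0.4·(10) + 0.6·(7) = 8.2
Best response: B (8.2 is the largest).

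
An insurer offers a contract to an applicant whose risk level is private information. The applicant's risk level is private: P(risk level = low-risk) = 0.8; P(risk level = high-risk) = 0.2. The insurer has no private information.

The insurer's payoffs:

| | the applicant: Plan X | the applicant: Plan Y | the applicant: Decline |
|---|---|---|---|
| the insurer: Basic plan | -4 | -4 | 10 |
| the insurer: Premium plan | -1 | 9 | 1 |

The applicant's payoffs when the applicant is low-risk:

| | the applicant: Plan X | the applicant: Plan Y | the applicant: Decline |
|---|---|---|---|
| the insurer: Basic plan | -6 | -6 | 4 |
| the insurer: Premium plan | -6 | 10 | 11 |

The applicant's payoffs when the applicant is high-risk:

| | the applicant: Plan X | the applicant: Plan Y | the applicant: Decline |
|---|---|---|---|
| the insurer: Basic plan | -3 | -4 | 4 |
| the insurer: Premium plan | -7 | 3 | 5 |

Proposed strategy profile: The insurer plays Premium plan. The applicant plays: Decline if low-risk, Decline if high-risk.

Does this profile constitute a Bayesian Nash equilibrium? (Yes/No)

No

The insurer plays Premium plan: E[Premium plan] = 0.8·(1) + 0.2·(1) = 1; E[Basic plan] = 10. Not best-responding. ✗
The applicant (risk level low-risk), facing Premium plan: Plan X gives -6, Plan Y gives 10, Decline gives 11. Proposed Decline is best. ✓
The applicant (risk level high-risk), facing Premium plan: Plan X gives -7, Plan Y gives 3, Decline gives 5. Proposed Decline is best. ✓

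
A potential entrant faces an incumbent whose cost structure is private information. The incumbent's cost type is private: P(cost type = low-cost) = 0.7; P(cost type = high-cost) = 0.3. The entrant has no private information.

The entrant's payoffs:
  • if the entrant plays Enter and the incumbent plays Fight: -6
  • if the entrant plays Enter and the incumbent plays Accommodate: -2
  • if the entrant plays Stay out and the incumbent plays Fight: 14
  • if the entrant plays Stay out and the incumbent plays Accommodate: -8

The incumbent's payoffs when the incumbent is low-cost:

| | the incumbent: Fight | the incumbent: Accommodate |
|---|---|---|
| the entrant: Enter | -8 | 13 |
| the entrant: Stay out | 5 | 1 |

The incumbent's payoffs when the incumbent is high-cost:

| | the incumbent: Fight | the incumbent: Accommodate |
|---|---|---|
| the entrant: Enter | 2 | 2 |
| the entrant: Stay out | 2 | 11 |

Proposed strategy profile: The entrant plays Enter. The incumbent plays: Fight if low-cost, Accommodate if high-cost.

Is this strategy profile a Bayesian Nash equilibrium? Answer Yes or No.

No

The entrant plays Enter: E[Enter] = 0.7·(-6) + 0.3·(-2) = -4.8; E[Stay out] = 7.4. Not best-responding. ✗
The incumbent (cost type low-cost), facing Enter: Fight gives -8, Accommodate gives 13. Proposed Fight is not best — profitable deviation exists. ✗
The incumbent (cost type high-cost), facing Enter: Fight gives 2, Accommodate gives 2. Proposed Accommodate is best. ✓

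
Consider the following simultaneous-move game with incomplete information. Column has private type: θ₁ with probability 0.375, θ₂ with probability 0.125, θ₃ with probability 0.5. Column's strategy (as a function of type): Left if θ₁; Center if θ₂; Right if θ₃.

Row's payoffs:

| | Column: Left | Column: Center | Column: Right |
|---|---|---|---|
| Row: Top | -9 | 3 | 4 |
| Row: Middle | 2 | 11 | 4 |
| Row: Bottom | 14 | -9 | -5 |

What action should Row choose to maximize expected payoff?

Middle

Compute Row's expected payoff for each action, taking the expectation over Column's type.
E[Top] = 0.375·(-9) + 0.125·(3) + 0.5·(4) = -1
E[Middle] = 0.375·(2) + 0.125·(11) + 0.5·(4) = 4.125
E[Bottom] = 0.375·(14) + 0.125·(-9) + 0.5·(-5) = 1.625
Best response: Middle (4.125 is the largest).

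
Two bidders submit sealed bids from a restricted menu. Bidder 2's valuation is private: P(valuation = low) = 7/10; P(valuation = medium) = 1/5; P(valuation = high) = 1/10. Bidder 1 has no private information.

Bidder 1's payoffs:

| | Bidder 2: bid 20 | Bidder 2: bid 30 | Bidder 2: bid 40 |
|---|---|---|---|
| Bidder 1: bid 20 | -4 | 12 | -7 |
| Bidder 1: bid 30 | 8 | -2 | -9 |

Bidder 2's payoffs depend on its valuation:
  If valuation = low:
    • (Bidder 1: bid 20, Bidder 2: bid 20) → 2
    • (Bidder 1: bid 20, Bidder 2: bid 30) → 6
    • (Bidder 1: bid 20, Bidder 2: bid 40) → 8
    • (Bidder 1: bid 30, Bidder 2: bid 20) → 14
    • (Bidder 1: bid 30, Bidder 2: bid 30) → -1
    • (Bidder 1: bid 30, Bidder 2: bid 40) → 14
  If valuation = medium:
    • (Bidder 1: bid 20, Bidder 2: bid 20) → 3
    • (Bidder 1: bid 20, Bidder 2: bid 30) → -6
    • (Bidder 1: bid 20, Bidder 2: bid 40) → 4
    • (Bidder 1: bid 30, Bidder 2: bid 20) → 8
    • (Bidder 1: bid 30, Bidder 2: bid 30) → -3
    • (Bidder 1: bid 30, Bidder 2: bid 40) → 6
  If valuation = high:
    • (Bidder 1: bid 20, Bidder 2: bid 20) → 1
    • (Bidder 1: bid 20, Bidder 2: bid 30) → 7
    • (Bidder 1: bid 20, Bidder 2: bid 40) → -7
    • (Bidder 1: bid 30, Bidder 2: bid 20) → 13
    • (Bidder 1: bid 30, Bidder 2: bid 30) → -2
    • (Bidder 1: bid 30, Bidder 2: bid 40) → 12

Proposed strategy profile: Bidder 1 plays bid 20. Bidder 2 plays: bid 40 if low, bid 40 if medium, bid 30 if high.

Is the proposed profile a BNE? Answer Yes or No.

Bidder 1 plays bid 20: E[bid 20] = 7/10·(-7) + 1/5·(-7) + 1/10·(12) = -51/10; E[bid 30] = -83/10. Best-responding. ✓
Bidder 2 (valuation low), facing bid 20: bid 20 gives 2, bid 30 gives 6, bid 40 gives 8. Proposed bid 40 is best. ✓
Bidder 2 (valuation medium), facing bid 20: bid 20 gives 3, bid 30 gives -6, bid 40 gives 4. Proposed bid 40 is best. ✓
Bidder 2 (valuation high), facing bid 20: bid 20 gives 1, bid 30 gives 7, bid 40 gives -7. Proposed bid 30 is best. ✓

Yes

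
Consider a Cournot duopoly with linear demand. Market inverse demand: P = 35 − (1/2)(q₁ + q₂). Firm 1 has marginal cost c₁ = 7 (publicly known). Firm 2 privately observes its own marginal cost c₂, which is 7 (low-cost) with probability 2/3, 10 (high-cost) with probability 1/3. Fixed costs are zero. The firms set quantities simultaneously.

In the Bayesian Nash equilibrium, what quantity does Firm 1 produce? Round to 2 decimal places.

Each type of Firm 2 best-responds to q₁; Firm 1 best-responds to the expected q₂ over Firm 2's types.
Firm 2 with cost c maximizes (35 − (1/2)(q₁+q₂) − c)·q₂, giving q₂(c) = (35 − c − (1/2)q₁).
E[c₂] = 2/3·7 + 1/3·10 = 8
Firm 1's FOC against E[q₂] yields q₁ = (35 − 2·7 + E[c₂])/(3/2) = (35 − 14 + 8)/(3/2) = 19.3333.

19.33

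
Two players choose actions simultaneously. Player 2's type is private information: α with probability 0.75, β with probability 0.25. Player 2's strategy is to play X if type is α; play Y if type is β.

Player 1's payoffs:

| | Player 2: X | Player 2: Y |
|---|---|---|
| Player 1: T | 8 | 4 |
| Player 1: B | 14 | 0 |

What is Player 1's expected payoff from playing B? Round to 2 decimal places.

Take the expectation over Player 2's type, weighting each type's action by its prior probability.
E[B] = 0.75·14 + 0.25·0 = 10.5 + 0 = 10.5

10.50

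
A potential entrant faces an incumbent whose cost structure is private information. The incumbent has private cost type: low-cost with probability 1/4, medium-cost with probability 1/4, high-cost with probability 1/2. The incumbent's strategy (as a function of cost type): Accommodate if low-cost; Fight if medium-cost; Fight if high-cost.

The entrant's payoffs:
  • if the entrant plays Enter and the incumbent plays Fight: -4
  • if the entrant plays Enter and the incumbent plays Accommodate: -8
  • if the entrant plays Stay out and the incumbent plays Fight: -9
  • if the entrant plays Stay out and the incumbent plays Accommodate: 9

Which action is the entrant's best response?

E[Enter] = 1/4·(-8) + 1/4·(-4) + 1/2·(-4) = -5
E[Stay out] = 1/4·(9) + 1/4·(-9) + 1/2·(-9) = -9/2
Best response: Stay out (-9/2 is the largest).

Stay out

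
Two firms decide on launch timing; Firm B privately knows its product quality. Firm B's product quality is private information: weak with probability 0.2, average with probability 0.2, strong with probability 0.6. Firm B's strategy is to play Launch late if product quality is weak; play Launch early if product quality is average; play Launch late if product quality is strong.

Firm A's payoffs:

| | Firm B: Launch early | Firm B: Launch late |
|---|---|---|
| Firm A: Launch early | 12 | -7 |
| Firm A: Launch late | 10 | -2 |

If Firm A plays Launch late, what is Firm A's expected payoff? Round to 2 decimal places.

E[Launch late] = 0.2·(-2) + 0.2·10 + 0.6·(-2) = (-0.4) + 2 + (-1.2) = 0.4

0.40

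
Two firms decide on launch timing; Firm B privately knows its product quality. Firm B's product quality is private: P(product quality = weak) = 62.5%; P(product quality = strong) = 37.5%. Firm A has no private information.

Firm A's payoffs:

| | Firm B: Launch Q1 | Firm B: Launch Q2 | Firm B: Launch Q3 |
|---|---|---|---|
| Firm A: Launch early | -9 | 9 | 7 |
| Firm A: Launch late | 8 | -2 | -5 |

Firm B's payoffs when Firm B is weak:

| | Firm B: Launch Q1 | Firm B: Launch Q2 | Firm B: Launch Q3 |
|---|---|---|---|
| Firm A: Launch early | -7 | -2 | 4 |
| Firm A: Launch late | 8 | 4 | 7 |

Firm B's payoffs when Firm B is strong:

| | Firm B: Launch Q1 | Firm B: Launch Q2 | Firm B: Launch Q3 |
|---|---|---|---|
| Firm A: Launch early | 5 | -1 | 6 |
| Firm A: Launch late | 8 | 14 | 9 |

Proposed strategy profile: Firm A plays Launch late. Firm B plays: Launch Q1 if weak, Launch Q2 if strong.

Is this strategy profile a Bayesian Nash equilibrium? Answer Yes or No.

Yes

Firm A plays Launch late: E[Launch late] = 0.625·(8) + 0.375·(-2) = 4.25; E[Launch early] = -2.25. Best-responding. ✓
Firm B (product quality weak), facing Launch late: Launch Q1 gives 8, Launch Q2 gives 4, Launch Q3 gives 7. Proposed Launch Q1 is best. ✓
Firm B (product quality strong), facing Launch late: Launch Q1 gives 8, Launch Q2 gives 14, Launch Q3 gives 9. Proposed Launch Q2 is best. ✓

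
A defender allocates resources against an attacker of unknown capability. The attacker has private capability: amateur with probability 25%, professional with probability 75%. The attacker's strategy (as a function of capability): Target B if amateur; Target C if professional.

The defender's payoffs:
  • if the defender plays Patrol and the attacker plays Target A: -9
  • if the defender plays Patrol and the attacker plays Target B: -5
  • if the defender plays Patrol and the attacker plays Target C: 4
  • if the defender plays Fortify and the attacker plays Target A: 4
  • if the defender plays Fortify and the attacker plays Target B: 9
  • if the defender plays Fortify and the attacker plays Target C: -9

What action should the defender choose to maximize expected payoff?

Patrol

Compute the defender's expected payoff for each action, taking the expectation over the attacker's type.
E[Patrol] = 0.25·(-5) + 0.75·(4) = 1.75
E[Fortify] = 0.25·(9) + 0.75·(-9) = -4.5
Best response: Patrol (1.75 is the largest).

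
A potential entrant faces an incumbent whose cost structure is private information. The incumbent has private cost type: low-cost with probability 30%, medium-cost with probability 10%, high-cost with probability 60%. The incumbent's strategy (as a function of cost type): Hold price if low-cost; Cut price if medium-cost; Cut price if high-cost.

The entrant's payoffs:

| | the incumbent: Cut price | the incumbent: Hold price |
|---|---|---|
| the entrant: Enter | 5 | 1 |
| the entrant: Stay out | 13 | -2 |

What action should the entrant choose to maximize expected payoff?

E[Enter] = 0.3·(1) + 0.1·(5) + 0.6·(5) = 3.8
E[Stay out] = 0.3·(-2) + 0.1·(13) + 0.6·(13) = 8.5
Best response: Stay out (8.5 is the largest).

Stay out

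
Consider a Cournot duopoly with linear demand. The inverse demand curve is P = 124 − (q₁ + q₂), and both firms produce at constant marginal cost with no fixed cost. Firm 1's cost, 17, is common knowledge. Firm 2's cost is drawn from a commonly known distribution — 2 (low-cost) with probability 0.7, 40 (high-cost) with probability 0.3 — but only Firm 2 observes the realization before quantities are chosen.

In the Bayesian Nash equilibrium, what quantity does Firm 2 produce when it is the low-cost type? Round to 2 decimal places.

Type-c best response for Firm 2: q₂(c) = (124 − c)/2 − q₁/2.
Firm 1 maximizes expected profit; its first-order condition is 124 − 2q₁ − E[q₂] − 17 = 0.
Substituting E[q₂] and solving: E[c₂] = 13.4, so q₁ = (124 − 2·17 + 13.4)/3 = 34.4667.
q₂(low-cost) = (124 − 2 − 34.4667)/2 = 43.7667.

43.77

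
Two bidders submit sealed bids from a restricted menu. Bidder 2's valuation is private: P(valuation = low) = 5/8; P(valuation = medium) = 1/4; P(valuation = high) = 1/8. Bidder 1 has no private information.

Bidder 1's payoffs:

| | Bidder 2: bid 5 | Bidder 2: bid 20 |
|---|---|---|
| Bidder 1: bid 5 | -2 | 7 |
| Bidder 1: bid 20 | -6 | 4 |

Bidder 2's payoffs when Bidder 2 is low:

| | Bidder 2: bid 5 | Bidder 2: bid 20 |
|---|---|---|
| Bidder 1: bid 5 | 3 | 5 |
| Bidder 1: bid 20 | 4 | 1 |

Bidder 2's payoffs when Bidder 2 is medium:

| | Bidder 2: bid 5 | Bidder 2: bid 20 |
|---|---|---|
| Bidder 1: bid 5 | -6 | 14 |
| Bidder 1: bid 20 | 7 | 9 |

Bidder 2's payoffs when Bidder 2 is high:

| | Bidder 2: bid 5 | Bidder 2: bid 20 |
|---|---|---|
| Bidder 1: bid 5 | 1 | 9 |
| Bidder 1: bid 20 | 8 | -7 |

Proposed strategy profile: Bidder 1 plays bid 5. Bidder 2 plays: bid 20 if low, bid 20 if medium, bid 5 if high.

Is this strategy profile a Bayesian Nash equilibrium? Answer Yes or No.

No

Bidder 1 plays bid 5: E[bid 5] = 5/8·(7) + 1/4·(7) + 1/8·(-2) = 47/8; E[bid 20] = 11/4. Best-responding. ✓
Bidder 2 (valuation low), facing bid 5: bid 5 gives 3, bid 20 gives 5. Proposed bid 20 is best. ✓
Bidder 2 (valuation medium), facing bid 5: bid 5 gives -6, bid 20 gives 14. Proposed bid 20 is best. ✓
Bidder 2 (valuation high), facing bid 5: bid 5 gives 1, bid 20 gives 9. Proposed bid 5 is not best — profitable deviation exists. ✗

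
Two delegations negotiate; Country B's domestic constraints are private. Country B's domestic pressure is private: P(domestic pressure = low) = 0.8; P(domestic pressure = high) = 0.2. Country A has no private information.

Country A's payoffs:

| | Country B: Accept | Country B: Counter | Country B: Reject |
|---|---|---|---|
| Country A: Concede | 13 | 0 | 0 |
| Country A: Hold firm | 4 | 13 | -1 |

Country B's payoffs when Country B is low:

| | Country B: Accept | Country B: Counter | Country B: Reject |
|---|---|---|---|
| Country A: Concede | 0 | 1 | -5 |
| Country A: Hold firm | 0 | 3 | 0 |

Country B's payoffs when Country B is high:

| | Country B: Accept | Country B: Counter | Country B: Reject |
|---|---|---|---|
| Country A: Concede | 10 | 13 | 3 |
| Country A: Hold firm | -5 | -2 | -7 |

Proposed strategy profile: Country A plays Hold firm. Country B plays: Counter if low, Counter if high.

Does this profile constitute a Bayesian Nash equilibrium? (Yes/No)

Country A plays Hold firm: E[Hold firm] = 0.8·(13) + 0.2·(13) = 13; E[Concede] = 0. Best-responding. ✓
Country B (domestic pressure low), facing Hold firm: Accept gives 0, Counter gives 3, Reject gives 0. Proposed Counter is best. ✓
Country B (domestic pressure high), facing Hold firm: Accept gives -5, Counter gives -2, Reject gives -7. Proposed Counter is best. ✓

Yes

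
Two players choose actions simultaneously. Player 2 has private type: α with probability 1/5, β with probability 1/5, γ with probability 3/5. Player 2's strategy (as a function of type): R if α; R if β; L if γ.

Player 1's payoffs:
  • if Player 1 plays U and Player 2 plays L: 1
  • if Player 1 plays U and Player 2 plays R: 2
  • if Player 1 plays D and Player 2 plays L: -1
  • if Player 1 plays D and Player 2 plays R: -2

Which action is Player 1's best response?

Compute Player 1's expected payoff for each action, taking the expectation over Player 2's type.
E[U] = 1/5·(2) + 1/5·(2) + 3/5·(1) = 7/5
E[D] = 1/5·(-2) + 1/5·(-2) + 3/5·(-1) = -7/5
Best response: U (7/5 is the largest).

U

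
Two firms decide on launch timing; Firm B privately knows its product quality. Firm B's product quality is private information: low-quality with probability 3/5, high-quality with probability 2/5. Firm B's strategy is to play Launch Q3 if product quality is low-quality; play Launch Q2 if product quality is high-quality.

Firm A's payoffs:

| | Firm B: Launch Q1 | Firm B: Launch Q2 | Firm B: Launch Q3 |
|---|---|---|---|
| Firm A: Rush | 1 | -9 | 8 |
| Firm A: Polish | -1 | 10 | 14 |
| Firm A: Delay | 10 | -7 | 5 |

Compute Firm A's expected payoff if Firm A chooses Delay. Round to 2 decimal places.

E[Delay] = 3/5·5 + 2/5·(-7) = 3 + (-14/5) = 1/5

0.20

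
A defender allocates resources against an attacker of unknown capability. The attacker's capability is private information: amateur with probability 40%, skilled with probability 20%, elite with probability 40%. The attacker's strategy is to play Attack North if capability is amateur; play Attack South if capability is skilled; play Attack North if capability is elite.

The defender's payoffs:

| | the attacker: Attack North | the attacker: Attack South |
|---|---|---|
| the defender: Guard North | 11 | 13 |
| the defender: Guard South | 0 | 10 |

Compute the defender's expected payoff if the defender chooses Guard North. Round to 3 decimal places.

11.400

Take the expectation over the attacker's capability, weighting each type's action by its prior probability.
E[Guard North] = 0.4·11 + 0.2·13 + 0.4·11 = 4.4 + 2.6 + 4.4 = 11.4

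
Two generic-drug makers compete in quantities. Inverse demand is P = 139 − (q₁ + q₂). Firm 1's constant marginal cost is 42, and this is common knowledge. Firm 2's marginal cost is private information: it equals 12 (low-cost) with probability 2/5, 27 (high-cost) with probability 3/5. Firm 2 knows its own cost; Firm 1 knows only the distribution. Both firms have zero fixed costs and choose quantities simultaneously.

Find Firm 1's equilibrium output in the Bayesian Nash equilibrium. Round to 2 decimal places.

Type-c best response for Firm 2: q₂(c) = (139 − c)/2 − q₁/2.
Firm 1 maximizes expected profit; its first-order condition is 139 − 2q₁ − E[q₂] − 42 = 0.
Substituting E[q₂] and solving: E[c₂] = 21, so q₁ = (139 − 2·42 + 21)/3 = 25.3333.

25.33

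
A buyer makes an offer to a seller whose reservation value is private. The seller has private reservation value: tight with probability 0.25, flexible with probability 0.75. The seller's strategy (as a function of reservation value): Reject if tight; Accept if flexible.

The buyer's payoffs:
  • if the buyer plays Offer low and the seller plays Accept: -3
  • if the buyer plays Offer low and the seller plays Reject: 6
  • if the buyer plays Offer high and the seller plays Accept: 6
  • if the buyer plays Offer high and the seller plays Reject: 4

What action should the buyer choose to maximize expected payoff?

Offer high

Compute the buyer's expected payoff for each action, taking the expectation over the seller's type.
E[Offer low] = 0.25·(6) + 0.75·(-3) = -0.75
E[Offer high] = 0.25·(4) + 0.75·(6) = 5.5
Best response: Offer high (5.5 is the largest).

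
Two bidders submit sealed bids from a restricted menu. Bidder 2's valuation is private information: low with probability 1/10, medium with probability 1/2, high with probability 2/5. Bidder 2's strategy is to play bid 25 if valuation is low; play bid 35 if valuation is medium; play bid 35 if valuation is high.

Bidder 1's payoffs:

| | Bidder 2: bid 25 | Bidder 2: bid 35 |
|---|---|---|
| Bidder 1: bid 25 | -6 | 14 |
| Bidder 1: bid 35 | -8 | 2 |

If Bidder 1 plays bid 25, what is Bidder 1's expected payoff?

12

E[bid 25] = 1/10·(-6) + 1/2·14 + 2/5·14 = (-3/5) + 7 + 28/5 = 12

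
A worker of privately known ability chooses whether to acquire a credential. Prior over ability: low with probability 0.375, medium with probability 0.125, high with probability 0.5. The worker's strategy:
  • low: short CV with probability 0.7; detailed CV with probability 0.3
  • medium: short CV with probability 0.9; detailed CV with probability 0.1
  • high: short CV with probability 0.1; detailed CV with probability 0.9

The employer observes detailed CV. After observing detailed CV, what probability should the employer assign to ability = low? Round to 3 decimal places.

0.196

P(detailed CV) = 0.375·0.3 + 0.125·0.1 + 0.5·0.9 = 0.575
P(low | detailed CV) = (0.375·0.3) / 0.575 = 0.1125 / 0.575 = 0.195652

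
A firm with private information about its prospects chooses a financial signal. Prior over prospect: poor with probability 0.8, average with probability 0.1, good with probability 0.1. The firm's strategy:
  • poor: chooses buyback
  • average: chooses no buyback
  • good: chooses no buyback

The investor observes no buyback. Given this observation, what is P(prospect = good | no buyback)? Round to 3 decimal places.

0.500

P(no buyback) = 0.8·0 + 0.1·1 + 0.1·1 = 0.2
P(good | no buyback) = (0.1·1) / 0.2 = 0.1 / 0.2 = 0.5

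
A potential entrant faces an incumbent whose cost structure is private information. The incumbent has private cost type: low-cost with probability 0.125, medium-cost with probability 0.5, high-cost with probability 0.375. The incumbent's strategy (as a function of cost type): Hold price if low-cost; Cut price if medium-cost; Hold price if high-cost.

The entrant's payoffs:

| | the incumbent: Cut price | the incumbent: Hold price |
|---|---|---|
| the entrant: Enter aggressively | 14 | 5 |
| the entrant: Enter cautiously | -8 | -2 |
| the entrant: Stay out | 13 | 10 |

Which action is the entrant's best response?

E[Enter aggressively] = 0.125·(5) + 0.5·(14) + 0.375·(5) = 9.5
E[Enter cautiously] = 0.125·(-2) + 0.5·(-8) + 0.375·(-2) = -5
E[Stay out] = 0.125·(10) + 0.5·(13) + 0.375·(10) = 11.5
Best response: Stay out (11.5 is the largest).

Stay out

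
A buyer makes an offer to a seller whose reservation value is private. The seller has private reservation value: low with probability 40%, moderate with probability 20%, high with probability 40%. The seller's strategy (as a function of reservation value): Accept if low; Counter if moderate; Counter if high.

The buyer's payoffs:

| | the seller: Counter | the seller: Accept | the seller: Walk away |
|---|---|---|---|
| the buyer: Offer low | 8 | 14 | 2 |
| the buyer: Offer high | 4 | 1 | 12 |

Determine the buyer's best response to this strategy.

E[Offer low] = 0.4·(14) + 0.2·(8) + 0.4·(8) = 10.4
E[Offer high] = 0.4·(1) + 0.2·(4) + 0.4·(4) = 2.8
Best response: Offer low (10.4 is the largest).

Offer low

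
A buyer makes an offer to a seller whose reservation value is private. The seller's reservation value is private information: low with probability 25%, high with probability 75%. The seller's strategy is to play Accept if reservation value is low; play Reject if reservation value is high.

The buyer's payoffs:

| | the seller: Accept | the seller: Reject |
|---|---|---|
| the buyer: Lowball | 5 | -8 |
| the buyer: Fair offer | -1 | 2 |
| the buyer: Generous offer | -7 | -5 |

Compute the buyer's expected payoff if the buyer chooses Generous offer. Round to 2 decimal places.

-5.50

E[Generous offer] = 0.25·(-7) + 0.75·(-5) = (-1.75) + (-3.75) = -5.5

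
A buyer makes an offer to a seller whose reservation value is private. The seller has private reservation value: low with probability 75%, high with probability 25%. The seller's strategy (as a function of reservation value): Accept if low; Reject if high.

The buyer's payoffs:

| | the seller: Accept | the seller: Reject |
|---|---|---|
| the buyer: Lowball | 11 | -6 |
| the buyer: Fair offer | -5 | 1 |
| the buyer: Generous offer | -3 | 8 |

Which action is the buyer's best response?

Lowball

E[Lowball] = 0.75·(11) + 0.25·(-6) = 6.75
E[Fair offer] = 0.75·(-5) + 0.25·(1) = -3.5
E[Generous offer] = 0.75·(-3) + 0.25·(8) = -0.25
Best response: Lowball (6.75 is the largest).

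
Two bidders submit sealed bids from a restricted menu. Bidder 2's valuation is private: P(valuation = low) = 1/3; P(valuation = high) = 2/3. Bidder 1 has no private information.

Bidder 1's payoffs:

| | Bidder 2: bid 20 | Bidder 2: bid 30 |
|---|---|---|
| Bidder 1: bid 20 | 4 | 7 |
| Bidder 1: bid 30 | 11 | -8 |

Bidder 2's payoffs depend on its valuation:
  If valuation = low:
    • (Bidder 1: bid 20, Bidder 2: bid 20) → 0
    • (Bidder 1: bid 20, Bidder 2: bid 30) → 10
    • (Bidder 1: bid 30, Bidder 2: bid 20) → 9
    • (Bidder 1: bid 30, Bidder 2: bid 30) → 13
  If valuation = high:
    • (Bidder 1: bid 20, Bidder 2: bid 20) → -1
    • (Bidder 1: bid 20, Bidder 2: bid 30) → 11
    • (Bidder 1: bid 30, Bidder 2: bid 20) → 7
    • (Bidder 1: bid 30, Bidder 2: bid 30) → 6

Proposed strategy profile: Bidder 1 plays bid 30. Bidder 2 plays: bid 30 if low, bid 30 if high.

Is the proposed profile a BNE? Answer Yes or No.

No

Bidder 1 plays bid 30: E[bid 30] = 1/3·(-8) + 2/3·(-8) = -8; E[bid 20] = 7. Not best-responding. ✗
Bidder 2 (valuation low), facing bid 30: bid 20 gives 9, bid 30 gives 13. Proposed bid 30 is best. ✓
Bidder 2 (valuation high), facing bid 30: bid 20 gives 7, bid 30 gives 6. Proposed bid 30 is not best — profitable deviation exists. ✗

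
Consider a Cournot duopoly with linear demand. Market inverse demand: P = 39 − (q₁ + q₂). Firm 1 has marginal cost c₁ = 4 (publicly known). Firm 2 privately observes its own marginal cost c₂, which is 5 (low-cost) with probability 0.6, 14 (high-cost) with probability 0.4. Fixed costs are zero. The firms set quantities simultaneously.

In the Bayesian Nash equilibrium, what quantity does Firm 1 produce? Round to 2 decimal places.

13.20

Firm 2 with cost c maximizes (39 − (q₁+q₂) − c)·q₂, giving q₂(c) = (39 − c − q₁)/2.
E[c₂] = 0.6·5 + 0.4·14 = 8.6
Firm 1's FOC against E[q₂] yields q₁ = (39 − 2·4 + E[c₂])/3 = (39 − 8 + 8.6)/3 = 13.2.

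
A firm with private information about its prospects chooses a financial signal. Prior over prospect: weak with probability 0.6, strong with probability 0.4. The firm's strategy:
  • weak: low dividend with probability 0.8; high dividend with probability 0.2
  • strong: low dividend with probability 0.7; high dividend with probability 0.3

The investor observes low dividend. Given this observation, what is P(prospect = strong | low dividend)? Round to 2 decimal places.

P(low dividend) = 0.6·0.8 + 0.4·0.7 = 0.76
P(strong | low dividend) = (0.4·0.7) / 0.76 = 0.28 / 0.76 = 0.368421

0.37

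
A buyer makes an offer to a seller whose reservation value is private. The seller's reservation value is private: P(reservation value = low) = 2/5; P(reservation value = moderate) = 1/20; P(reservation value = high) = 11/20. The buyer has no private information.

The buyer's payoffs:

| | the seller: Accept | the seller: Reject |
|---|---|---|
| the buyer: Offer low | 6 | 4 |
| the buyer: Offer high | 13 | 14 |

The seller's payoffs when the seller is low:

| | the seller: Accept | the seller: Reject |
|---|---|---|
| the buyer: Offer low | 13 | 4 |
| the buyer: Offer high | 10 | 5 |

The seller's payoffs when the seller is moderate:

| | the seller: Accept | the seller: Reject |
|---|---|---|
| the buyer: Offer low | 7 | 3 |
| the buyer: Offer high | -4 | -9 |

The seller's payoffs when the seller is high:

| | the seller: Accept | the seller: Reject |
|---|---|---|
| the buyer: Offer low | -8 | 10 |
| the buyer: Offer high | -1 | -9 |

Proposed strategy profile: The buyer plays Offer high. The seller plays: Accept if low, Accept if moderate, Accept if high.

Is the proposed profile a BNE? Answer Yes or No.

The buyer plays Offer high: E[Offer high] = 2/5·(13) + 1/20·(13) + 11/20·(13) = 13; E[Offer low] = 6. Best-responding. ✓
The seller (reservation value low), facing Offer high: Accept gives 10, Reject gives 5. Proposed Accept is best. ✓
The seller (reservation value moderate), facing Offer high: Accept gives -4, Reject gives -9. Proposed Accept is best. ✓
The seller (reservation value high), facing Offer high: Accept gives -1, Reject gives -9. Proposed Accept is best. ✓

Yes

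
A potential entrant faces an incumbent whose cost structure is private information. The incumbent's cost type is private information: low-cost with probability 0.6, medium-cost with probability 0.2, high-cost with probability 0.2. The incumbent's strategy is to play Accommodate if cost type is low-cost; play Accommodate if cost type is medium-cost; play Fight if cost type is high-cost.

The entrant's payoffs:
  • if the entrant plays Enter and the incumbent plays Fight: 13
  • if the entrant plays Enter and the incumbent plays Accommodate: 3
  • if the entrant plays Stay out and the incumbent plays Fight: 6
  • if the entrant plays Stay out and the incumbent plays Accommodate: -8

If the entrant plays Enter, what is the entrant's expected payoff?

5

E[Enter] = 0.6·3 + 0.2·3 + 0.2·13 = 1.8 + 0.6 + 2.6 = 5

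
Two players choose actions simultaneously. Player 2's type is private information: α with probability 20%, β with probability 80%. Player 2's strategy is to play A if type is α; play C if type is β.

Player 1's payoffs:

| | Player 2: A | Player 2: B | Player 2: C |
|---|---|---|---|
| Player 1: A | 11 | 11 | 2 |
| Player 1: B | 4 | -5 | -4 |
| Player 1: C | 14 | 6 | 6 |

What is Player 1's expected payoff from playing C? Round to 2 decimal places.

7.60

E[C] = 0.2·14 + 0.8·6 = 2.8 + 4.8 = 7.6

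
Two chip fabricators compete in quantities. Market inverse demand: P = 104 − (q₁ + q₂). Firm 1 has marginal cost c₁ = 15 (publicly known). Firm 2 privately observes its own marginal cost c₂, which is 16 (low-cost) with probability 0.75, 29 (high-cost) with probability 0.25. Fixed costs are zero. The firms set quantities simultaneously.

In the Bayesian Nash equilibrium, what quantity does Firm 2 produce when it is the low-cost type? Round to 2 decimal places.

28.46

Firm 2 with cost c maximizes (104 − (q₁+q₂) − c)·q₂, giving q₂(c) = (104 − c − q₁)/2.
E[c₂] = 0.75·16 + 0.25·29 = 19.25
Firm 1's FOC against E[q₂] yields q₁ = (104 − 2·15 + E[c₂])/3 = (104 − 30 + 19.25)/3 = 31.0833.
q₂(low-cost) = (104 − 16 − 31.0833)/2 = 28.4583.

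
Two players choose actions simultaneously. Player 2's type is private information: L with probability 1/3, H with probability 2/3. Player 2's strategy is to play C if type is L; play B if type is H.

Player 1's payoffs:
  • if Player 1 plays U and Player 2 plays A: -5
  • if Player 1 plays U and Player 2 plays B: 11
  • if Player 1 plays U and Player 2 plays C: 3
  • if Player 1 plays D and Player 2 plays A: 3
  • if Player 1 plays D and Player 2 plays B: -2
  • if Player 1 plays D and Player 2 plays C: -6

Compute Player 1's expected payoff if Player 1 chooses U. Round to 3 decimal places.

E[U] = 1/3·3 + 2/3·11 = 1 + 22/3 = 25/3

8.333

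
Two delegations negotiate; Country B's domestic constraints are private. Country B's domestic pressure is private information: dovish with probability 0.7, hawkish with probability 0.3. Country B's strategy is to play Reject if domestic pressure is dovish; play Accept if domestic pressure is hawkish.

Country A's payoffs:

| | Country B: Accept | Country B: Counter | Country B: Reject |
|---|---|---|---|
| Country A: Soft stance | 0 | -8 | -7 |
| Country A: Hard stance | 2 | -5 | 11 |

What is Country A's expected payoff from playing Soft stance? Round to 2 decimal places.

-4.90

E[Soft stance] = 0.7·(-7) + 0.3·0 = (-4.9) + 0 = -4.9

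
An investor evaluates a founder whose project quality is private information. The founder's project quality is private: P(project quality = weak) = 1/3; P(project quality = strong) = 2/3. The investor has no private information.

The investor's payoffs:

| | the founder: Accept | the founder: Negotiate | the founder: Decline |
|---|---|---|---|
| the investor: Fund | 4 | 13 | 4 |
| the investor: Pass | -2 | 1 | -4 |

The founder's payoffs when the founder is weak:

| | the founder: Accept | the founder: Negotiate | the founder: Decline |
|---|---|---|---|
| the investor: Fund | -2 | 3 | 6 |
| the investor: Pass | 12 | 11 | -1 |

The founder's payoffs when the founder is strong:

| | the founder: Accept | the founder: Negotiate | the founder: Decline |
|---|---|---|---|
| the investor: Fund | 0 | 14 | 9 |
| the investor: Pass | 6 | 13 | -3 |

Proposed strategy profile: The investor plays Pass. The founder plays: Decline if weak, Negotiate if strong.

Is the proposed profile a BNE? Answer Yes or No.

No

The investor plays Pass: E[Pass] = 1/3·(-4) + 2/3·(1) = -2/3; E[Fund] = 10. Not best-responding. ✗
The founder (project quality weak), facing Pass: Accept gives 12, Negotiate gives 11, Decline gives -1. Proposed Decline is not best — profitable deviation exists. ✗
The founder (project quality strong), facing Pass: Accept gives 6, Negotiate gives 13, Decline gives -3. Proposed Negotiate is best. ✓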